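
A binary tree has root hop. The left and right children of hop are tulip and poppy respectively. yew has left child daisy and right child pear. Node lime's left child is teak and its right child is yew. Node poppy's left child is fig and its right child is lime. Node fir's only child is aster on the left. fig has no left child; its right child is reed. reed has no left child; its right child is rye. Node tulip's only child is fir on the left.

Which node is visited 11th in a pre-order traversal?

Pre-order visits the node, then its left subtree, then its right subtree.
Visit hop.
At hop: go left to tulip.
  Visit tulip.
  At tulip: go left to fir.
    Visit fir.
    At fir: go left to aster.
      aster is a leaf — visit aster.
    At fir: no right child.
  At tulip: no right child.
At hop: go right to poppy.
  Visit poppy.
  At poppy: go left to fig.
    Visit fig.
    At fig: no left child.
    At fig: go right to reed.
      Visit reed.
      At reed: no left child.
      At reed: go right to rye.
        rye is a leaf — visit rye.
  At poppy: go right to lime.
    Visit lime.
    At lime: go left to teak.
      teak is a leaf — visit teak.
    At lime: go right to yew.
      Visit yew.
      At yew: go left to daisy.
        daisy is a leaf — visit daisy.
      At yew: go right to pear.
        pear is a leaf — visit pear.
Full pre-order sequence: hop, tulip, fir, aster, poppy, fig, reed, rye, lime, teak, yew, daisy, pear.

yew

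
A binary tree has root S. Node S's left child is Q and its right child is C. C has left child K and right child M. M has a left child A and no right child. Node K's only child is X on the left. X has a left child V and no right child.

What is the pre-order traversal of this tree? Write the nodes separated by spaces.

S Q C K X V M A

Pre-order visits the node, then its left subtree, then its right subtree.
Visit S.
At S: go left to Q.
  Q is a leaf — visit Q.
At S: go right to C.
  Visit C.
  At C: go left to K.
    Visit K.
    At K: go left to X.
      Visit X.
      At X: go left to V.
        V is a leaf — visit V.
      At X: no right child.
    At K: no right child.
  At C: go right to M.
    Visit M.
    At M: go left to A.
      A is a leaf — visit A.
    At M: no right child.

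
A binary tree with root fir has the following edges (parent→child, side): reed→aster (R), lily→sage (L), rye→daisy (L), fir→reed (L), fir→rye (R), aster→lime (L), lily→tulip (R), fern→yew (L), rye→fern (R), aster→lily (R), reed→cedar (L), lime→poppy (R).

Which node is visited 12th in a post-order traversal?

rye

Post-order visits the left subtree, then the right subtree, then the node.
At fir: go left to reed.
  At reed: go left to cedar.
    cedar is a leaf — visit cedar.
  At reed: go right to aster.
    At aster: go left to lime.
      At lime: no left child.
      At lime: go right to poppy.
        poppy is a leaf — visit poppy.
      Visit lime.
    At aster: go right to lily.
      At lily: go left to sage.
        sage is a leaf — visit sage.
      At lily: go right to tulip.
        tulip is a leaf — visit tulip.
      Visit lily.
    Visit aster.
  Visit reed.
At fir: go right to rye.
  At rye: go left to daisy.
    daisy is a leaf — visit daisy.
  At rye: go right to fern.
    At fern: go left to yew.
      yew is a leaf — visit yew.
    At fern: no right child.
    Visit fern.
  Visit rye.
Visit fir.
Full post-order sequence: cedar, poppy, lime, sage, tulip, lily, aster, reed, daisy, yew, fern, rye, fir.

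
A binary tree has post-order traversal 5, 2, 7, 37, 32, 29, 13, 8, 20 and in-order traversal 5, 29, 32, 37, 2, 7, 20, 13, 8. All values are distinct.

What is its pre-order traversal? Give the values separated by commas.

20, 29, 5, 32, 37, 7, 2, 8, 13

The last element of post-order is the root; it splits in-order into left and right subtrees.
Root 20: left subtree has 6 nodes {5, 29, 32, 37, 2, 7}, right has 2 {13, 8}.
  Root 29: left subtree has 1 node {5}, right has 4 {32, 37, 2, 7}.
    Root 32: left subtree has 0 nodes { }, right has 3 {37, 2, 7}.
      Root 37: left subtree has 0 nodes { }, right has 2 {2, 7}.
        Root 7: left subtree has 1 node {2}, right has 0 { }.
  Root 8: left subtree has 1 node {13}, right has 0 { }.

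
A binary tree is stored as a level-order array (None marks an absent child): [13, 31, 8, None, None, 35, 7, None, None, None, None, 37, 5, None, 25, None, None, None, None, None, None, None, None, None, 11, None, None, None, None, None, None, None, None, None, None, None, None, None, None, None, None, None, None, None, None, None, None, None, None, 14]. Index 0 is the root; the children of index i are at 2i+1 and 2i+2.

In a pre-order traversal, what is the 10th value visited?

Pre-order visits the node, then its left subtree, then its right subtree.
Visit 13.
At 13: go left to 31.
  31 is a leaf — visit 31.
At 13: go right to 8.
  Visit 8.
  At 8: go left to 35.
    Visit 35.
    At 35: go left to 37.
      Visit 37.
      At 37: no left child.
      At 37: go right to 11.
        Visit 11.
        At 11: go left to 14.
          14 is a leaf — visit 14.
        At 11: no right child.
    At 35: go right to 5.
      5 is a leaf — visit 5.
  At 8: go right to 7.
    Visit 7.
    At 7: no left child.
    At 7: go right to 25.
      25 is a leaf — visit 25.
Full pre-order sequence: 13, 31, 8, 35, 37, 11, 14, 5, 7, 25.

25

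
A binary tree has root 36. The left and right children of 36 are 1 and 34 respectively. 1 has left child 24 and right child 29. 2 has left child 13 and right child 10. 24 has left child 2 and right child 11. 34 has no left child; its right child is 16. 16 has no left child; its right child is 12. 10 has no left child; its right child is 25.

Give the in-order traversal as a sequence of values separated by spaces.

In-order visits the left subtree, then the node, then the right subtree.
At 36: go left to 1.
  At 1: go left to 24.
    At 24: go left to 2.
      At 2: go left to 13.
        13 is a leaf — visit 13.
      Visit 2.
      At 2: go right to 10.
        At 10: no left child.
        Visit 10.
        At 10: go right to 25.
          25 is a leaf — visit 25.
    Visit 24.
    At 24: go right to 11.
      11 is a leaf — visit 11.
  Visit 1.
  At 1: go right to 29.
    29 is a leaf — visit 29.
Visit 36.
At 36: go right to 34.
  At 34: no left child.
  Visit 34.
  At 34: go right to 16.
    At 16: no left child.
    Visit 16.
    At 16: go right to 12.
      12 is a leaf — visit 12.

13 2 10 25 24 11 1 29 36 34 16 12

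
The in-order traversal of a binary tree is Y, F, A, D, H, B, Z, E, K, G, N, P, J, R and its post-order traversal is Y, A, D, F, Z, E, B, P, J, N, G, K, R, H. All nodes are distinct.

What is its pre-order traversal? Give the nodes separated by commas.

The last element of post-order is the root; it splits in-order into left and right subtrees.
Root H: left subtree has 4 nodes {Y, F, A, D}, right has 9 {B, Z, E, K, G, N, P, J, R}.
  Root F: left subtree has 1 node {Y}, right has 2 {A, D}.
    Root D: left subtree has 1 node {A}, right has 0 { }.
  Root R: left subtree has 8 nodes {B, Z, E, K, G, N, P, J}, right has 0 { }.
    Root K: left subtree has 3 nodes {B, Z, E}, right has 4 {G, N, P, J}.
      Root B: left subtree has 0 nodes { }, right has 2 {Z, E}.
        Root E: left subtree has 1 node {Z}, right has 0 { }.
      Root G: left subtree has 0 nodes { }, right has 3 {N, P, J}.
        Root N: left subtree has 0 nodes { }, right has 2 {P, J}.
          Root J: left subtree has 1 node {P}, right has 0 { }.

H, F, Y, D, A, R, K, B, E, Z, G, N, J, P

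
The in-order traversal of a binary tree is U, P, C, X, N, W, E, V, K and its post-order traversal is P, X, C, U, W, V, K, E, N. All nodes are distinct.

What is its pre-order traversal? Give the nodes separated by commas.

The last element of post-order is the root; it splits in-order into left and right subtrees.
Root N: left subtree has 4 nodes {U, P, C, X}, right has 4 {W, E, V, K}.
  Root U: left subtree has 0 nodes { }, right has 3 {P, C, X}.
    Root C: left subtree has 1 node {P}, right has 1 {X}.
  Root E: left subtree has 1 node {W}, right has 2 {V, K}.
    Root K: left subtree has 1 node {V}, right has 0 { }.

N, U, C, P, X, E, W, K, V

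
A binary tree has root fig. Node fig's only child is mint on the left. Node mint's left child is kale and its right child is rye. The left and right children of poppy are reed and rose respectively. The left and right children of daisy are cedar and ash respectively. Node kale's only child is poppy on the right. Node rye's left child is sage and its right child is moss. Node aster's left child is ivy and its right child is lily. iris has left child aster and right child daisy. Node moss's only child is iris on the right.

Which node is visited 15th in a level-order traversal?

cedar

Level-order visits nodes level by level from the root, left to right within each level.
Level 0: fig
Level 1: mint
Level 2: kale, rye
Level 3: poppy, sage, moss
Level 4: reed, rose, iris
Level 5: aster, daisy
Level 6: ivy, lily, cedar, ash
Full level-order sequence: fig, mint, kale, rye, poppy, sage, moss, reed, rose, iris, aster, daisy, ivy, lily, cedar, ash.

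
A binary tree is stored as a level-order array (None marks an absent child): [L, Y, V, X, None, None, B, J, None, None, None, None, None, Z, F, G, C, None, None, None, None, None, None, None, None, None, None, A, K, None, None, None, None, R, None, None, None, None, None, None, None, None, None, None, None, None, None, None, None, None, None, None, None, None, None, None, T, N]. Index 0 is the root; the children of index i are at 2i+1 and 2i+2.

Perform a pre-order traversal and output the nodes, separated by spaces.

L Y X J G C R V B Z A T K N F

Pre-order visits the node, then its left subtree, then its right subtree.
Visit L.
At L: go left to Y.
  Visit Y.
  At Y: go left to X.
    Visit X.
    At X: go left to J.
      Visit J.
      At J: go left to G.
        G is a leaf — visit G.
      At J: go right to C.
        Visit C.
        At C: go left to R.
          R is a leaf — visit R.
        At C: no right child.
    At X: no right child.
  At Y: no right child.
At L: go right to V.
  Visit V.
  At V: no left child.
  At V: go right to B.
    Visit B.
    At B: go left to Z.
      Visit Z.
      At Z: go left to A.
        Visit A.
        At A: no left child.
        At A: go right to T.
          T is a leaf — visit T.
      At Z: go right to K.
        Visit K.
        At K: go left to N.
          N is a leaf — visit N.
        At K: no right child.
    At B: go right to F.
      F is a leaf — visit F.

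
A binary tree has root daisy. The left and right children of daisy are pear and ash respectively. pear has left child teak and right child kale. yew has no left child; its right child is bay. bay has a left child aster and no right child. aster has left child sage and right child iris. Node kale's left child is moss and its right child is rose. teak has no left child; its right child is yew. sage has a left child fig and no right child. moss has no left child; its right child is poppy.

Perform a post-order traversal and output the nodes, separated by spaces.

Post-order visits the left subtree, then the right subtree, then the node.
At daisy: go left to pear.
  At pear: go left to teak.
    At teak: no left child.
    At teak: go right to yew.
      At yew: no left child.
      At yew: go right to bay.
        At bay: go left to aster.
          At aster: go left to sage.
            At sage: go left to fig.
              fig is a leaf — visit fig.
            At sage: no right child.
            Visit sage.
          At aster: go right to iris.
            iris is a leaf — visit iris.
          Visit aster.
        At bay: no right child.
        Visit bay.
      Visit yew.
    Visit teak.
  At pear: go right to kale.
    At kale: go left to moss.
      At moss: no left child.
      At moss: go right to poppy.
        poppy is a leaf — visit poppy.
      Visit moss.
    At kale: go right to rose.
      rose is a leaf — visit rose.
    Visit kale.
  Visit pear.
At daisy: go right to ash.
  ash is a leaf — visit ash.
Visit daisy.

fig sage iris aster bay yew teak poppy moss rose kale pear ash daisy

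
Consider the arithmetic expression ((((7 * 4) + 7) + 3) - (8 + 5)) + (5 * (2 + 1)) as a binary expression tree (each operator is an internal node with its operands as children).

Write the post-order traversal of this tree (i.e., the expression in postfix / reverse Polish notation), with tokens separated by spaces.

Post-order on an expression tree gives postfix notation: for each operator, emit left operand, right operand, then the operator.

7 4 * 7 + 3 + 8 5 + - 5 2 1 + * +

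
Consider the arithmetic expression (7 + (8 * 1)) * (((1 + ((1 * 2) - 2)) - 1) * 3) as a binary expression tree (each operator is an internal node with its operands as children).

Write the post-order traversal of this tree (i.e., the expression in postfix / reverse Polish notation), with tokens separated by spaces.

7 8 1 * + 1 1 2 * 2 - + 1 - 3 * *

Post-order on an expression tree gives postfix notation: for each operator, emit left operand, right operand, then the operator.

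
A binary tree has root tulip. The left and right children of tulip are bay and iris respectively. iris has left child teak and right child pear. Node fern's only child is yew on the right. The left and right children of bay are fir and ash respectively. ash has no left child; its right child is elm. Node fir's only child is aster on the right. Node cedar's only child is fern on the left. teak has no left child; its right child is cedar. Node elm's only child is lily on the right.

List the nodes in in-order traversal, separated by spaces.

In-order visits the left subtree, then the node, then the right subtree.
At tulip: go left to bay.
  At bay: go left to fir.
    At fir: no left child.
    Visit fir.
    At fir: go right to aster.
      aster is a leaf — visit aster.
  Visit bay.
  At bay: go right to ash.
    At ash: no left child.
    Visit ash.
    At ash: go right to elm.
      At elm: no left child.
      Visit elm.
      At elm: go right to lily.
        lily is a leaf — visit lily.
Visit tulip.
At tulip: go right to iris.
  At iris: go left to teak.
    At teak: no left child.
    Visit teak.
    At teak: go right to cedar.
      At cedar: go left to fern.
        At fern: no left child.
        Visit fern.
        At fern: go right to yew.
          yew is a leaf — visit yew.
      Visit cedar.
      At cedar: no right child.
  Visit iris.
  At iris: go right to pear.
    pear is a leaf — visit pear.

fir aster bay ash elm lily tulip teak fern yew cedar iris pear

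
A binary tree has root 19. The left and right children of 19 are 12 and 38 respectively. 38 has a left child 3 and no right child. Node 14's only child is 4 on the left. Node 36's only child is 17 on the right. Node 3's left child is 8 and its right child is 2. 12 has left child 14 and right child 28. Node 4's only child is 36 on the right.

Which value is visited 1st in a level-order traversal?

19

Level-order visits nodes level by level from the root, left to right within each level.
Level 0: 19
Level 1: 12, 38
Level 2: 14, 28, 3
Level 3: 4, 8, 2
Level 4: 36
Level 5: 17
Full level-order sequence: 19, 12, 38, 14, 28, 3, 4, 8, 2, 36, 17.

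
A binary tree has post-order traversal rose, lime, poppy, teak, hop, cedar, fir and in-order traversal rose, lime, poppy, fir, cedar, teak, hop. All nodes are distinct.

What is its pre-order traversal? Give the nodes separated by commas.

fir, poppy, lime, rose, cedar, hop, teak

The last element of post-order is the root; it splits in-order into left and right subtrees.
Root fir: left subtree has 3 nodes {rose, lime, poppy}, right has 3 {cedar, teak, hop}.
  Root poppy: left subtree has 2 nodes {rose, lime}, right has 0 { }.
    Root lime: left subtree has 1 node {rose}, right has 0 { }.
  Root cedar: left subtree has 0 nodes { }, right has 2 {teak, hop}.
    Root hop: left subtree has 1 node {teak}, right has 0 { }.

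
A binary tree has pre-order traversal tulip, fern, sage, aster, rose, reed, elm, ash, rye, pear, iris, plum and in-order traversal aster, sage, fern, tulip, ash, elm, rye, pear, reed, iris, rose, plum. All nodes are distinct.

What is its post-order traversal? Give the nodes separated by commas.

The first element of pre-order is the root; it splits in-order into left and right subtrees.
Root tulip: left subtree has 3 nodes {aster, sage, fern}, right has 8 {ash, elm, rye, pear, reed, iris, rose, plum}.
  Root fern: left subtree has 2 nodes {aster, sage}, right has 0 { }.
    Root sage: left subtree has 1 node {aster}, right has 0 { }.
  Root rose: left subtree has 6 nodes {ash, elm, rye, pear, reed, iris}, right has 1 {plum}.
    Root reed: left subtree has 4 nodes {ash, elm, rye, pear}, right has 1 {iris}.
      Root elm: left subtree has 1 node {ash}, right has 2 {rye, pear}.
        Root rye: left subtree has 0 nodes { }, right has 1 {pear}.

aster, sage, fern, ash, pear, rye, elm, iris, reed, plum, rose, tulip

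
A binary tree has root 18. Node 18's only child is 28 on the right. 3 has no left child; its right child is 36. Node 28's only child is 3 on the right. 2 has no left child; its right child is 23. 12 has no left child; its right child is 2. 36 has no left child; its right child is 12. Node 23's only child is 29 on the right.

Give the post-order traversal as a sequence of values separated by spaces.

29 23 2 12 36 3 28 18

Post-order visits the left subtree, then the right subtree, then the node.
At 18: no left child.
At 18: go right to 28.
  At 28: no left child.
  At 28: go right to 3.
    At 3: no left child.
    At 3: go right to 36.
      At 36: no left child.
      At 36: go right to 12.
        At 12: no left child.
        At 12: go right to 2.
          At 2: no left child.
          At 2: go right to 23.
            At 23: no left child.
            At 23: go right to 29.
              29 is a leaf — visit 29.
            Visit 23.
          Visit 2.
        Visit 12.
      Visit 36.
    Visit 3.
  Visit 28.
Visit 18.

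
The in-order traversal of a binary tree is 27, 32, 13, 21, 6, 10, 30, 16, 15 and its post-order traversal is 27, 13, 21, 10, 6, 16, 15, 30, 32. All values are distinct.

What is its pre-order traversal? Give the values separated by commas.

32, 27, 30, 6, 21, 13, 10, 15, 16

The last element of post-order is the root; it splits in-order into left and right subtrees.
Root 32: left subtree has 1 node {27}, right has 7 {13, 21, 6, 10, 30, 16, 15}.
  Root 30: left subtree has 4 nodes {13, 21, 6, 10}, right has 2 {16, 15}.
    Root 6: left subtree has 2 nodes {13, 21}, right has 1 {10}.
      Root 21: left subtree has 1 node {13}, right has 0 { }.
    Root 15: left subtree has 1 node {16}, right has 0 { }.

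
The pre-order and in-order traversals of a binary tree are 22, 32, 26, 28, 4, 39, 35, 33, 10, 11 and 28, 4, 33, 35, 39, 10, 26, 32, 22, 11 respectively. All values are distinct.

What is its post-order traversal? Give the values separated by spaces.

The first element of pre-order is the root; it splits in-order into left and right subtrees.
Root 22: left subtree has 8 nodes {28, 4, 33, 35, 39, 10, 26, 32}, right has 1 {11}.
  Root 32: left subtree has 7 nodes {28, 4, 33, 35, 39, 10, 26}, right has 0 { }.
    Root 26: left subtree has 6 nodes {28, 4, 33, 35, 39, 10}, right has 0 { }.
      Root 28: left subtree has 0 nodes { }, right has 5 {4, 33, 35, 39, 10}.
        Root 4: left subtree has 0 nodes { }, right has 4 {33, 35, 39, 10}.
          Root 39: left subtree has 2 nodes {33, 35}, right has 1 {10}.
            Root 35: left subtree has 1 node {33}, right has 0 { }.

33 35 10 39 4 28 26 32 11 22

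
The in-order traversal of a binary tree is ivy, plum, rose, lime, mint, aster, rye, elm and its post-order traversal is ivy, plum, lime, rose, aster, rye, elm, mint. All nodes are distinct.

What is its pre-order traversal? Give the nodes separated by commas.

The last element of post-order is the root; it splits in-order into left and right subtrees.
Root mint: left subtree has 4 nodes {ivy, plum, rose, lime}, right has 3 {aster, rye, elm}.
  Root rose: left subtree has 2 nodes {ivy, plum}, right has 1 {lime}.
    Root plum: left subtree has 1 node {ivy}, right has 0 { }.
  Root elm: left subtree has 2 nodes {aster, rye}, right has 0 { }.
    Root rye: left subtree has 1 node {aster}, right has 0 { }.

mint, rose, plum, ivy, lime, elm, rye, aster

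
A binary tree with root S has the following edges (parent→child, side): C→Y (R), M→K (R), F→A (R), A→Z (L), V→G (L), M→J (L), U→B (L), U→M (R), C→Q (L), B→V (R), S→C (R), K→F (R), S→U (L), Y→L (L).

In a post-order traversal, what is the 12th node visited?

Post-order visits the left subtree, then the right subtree, then the node.
At S: go left to U.
  At U: go left to B.
    At B: no left child.
    At B: go right to V.
      At V: go left to G.
        G is a leaf — visit G.
      At V: no right child.
      Visit V.
    Visit B.
  At U: go right to M.
    At M: go left to J.
      J is a leaf — visit J.
    At M: go right to K.
      At K: no left child.
      At K: go right to F.
        At F: no left child.
        At F: go right to A.
          At A: go left to Z.
            Z is a leaf — visit Z.
          At A: no right child.
          Visit A.
        Visit F.
      Visit K.
    Visit M.
  Visit U.
At S: go right to C.
  At C: go left to Q.
    Q is a leaf — visit Q.
  At C: go right to Y.
    At Y: go left to L.
      L is a leaf — visit L.
    At Y: no right child.
    Visit Y.
  Visit C.
Visit S.
Full post-order sequence: G, V, B, J, Z, A, F, K, M, U, Q, L, Y, C, S.

L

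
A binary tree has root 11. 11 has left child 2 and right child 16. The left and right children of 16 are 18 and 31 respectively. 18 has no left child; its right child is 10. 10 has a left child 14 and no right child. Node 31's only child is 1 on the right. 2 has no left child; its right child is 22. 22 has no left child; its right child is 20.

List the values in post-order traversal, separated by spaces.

Post-order visits the left subtree, then the right subtree, then the node.
At 11: go left to 2.
  At 2: no left child.
  At 2: go right to 22.
    At 22: no left child.
    At 22: go right to 20.
      20 is a leaf — visit 20.
    Visit 22.
  Visit 2.
At 11: go right to 16.
  At 16: go left to 18.
    At 18: no left child.
    At 18: go right to 10.
      At 10: go left to 14.
        14 is a leaf — visit 14.
      At 10: no right child.
      Visit 10.
    Visit 18.
  At 16: go right to 31.
    At 31: no left child.
    At 31: go right to 1.
      1 is a leaf — visit 1.
    Visit 31.
  Visit 16.
Visit 11.

20 22 2 14 10 18 1 31 16 11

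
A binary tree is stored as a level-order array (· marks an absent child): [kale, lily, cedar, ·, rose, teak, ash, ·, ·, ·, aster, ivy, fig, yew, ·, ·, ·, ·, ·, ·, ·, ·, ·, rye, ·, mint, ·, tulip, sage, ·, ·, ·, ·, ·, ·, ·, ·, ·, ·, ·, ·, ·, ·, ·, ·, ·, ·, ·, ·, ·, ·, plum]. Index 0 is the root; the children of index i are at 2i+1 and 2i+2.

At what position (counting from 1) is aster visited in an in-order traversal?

In-order visits the left subtree, then the node, then the right subtree.
At kale: go left to lily.
  At lily: no left child.
  Visit lily.
  At lily: go right to rose.
    At rose: no left child.
    Visit rose.
    At rose: go right to aster.
      aster is a leaf — visit aster.
Visit kale.
At kale: go right to cedar.
  At cedar: go left to teak.
    At teak: go left to ivy.
      At ivy: go left to rye.
        rye is a leaf — visit rye.
      Visit ivy.
      At ivy: no right child.
    Visit teak.
    At teak: go right to fig.
      At fig: go left to mint.
        At mint: go left to plum.
          plum is a leaf — visit plum.
        Visit mint.
        At mint: no right child.
      Visit fig.
      At fig: no right child.
  Visit cedar.
  At cedar: go right to ash.
    At ash: go left to yew.
      At yew: go left to tulip.
        tulip is a leaf — visit tulip.
      Visit yew.
      At yew: go right to sage.
        sage is a leaf — visit sage.
    Visit ash.
    At ash: no right child.
Full in-order sequence: lily, rose, aster, kale, rye, ivy, teak, plum, mint, fig, cedar, tulip, yew, sage, ash.

3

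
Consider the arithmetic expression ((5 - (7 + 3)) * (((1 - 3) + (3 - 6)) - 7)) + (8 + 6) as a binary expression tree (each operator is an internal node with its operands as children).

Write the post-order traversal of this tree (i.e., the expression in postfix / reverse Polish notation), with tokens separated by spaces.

5 7 3 + - 1 3 - 3 6 - + 7 - * 8 6 + +

Post-order on an expression tree gives postfix notation: for each operator, emit left operand, right operand, then the operator.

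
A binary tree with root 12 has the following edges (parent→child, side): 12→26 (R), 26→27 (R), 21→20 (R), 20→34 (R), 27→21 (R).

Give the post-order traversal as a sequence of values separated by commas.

34, 20, 21, 27, 26, 12

Post-order visits the left subtree, then the right subtree, then the node.
At 12: no left child.
At 12: go right to 26.
  At 26: no left child.
  At 26: go right to 27.
    At 27: no left child.
    At 27: go right to 21.
      At 21: no left child.
      At 21: go right to 20.
        At 20: no left child.
        At 20: go right to 34.
          34 is a leaf — visit 34.
        Visit 20.
      Visit 21.
    Visit 27.
  Visit 26.
Visit 12.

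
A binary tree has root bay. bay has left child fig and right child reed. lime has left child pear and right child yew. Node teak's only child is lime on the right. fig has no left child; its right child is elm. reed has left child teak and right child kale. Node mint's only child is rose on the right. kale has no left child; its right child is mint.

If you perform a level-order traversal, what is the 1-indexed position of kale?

Level-order visits nodes level by level from the root, left to right within each level.
Level 0: bay
Level 1: fig, reed
Level 2: elm, teak, kale
Level 3: lime, mint
Level 4: pear, yew, rose
Full level-order sequence: bay, fig, reed, elm, teak, kale, lime, mint, pear, yew, rose.

6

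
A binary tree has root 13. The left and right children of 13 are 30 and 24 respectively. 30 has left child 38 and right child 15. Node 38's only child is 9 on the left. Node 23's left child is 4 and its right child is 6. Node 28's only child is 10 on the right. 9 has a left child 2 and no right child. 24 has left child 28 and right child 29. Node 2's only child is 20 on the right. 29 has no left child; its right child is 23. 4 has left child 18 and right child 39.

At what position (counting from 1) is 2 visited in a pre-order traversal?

Pre-order visits the node, then its left subtree, then its right subtree.
Visit 13.
At 13: go left to 30.
  Visit 30.
  At 30: go left to 38.
    Visit 38.
    At 38: go left to 9.
      Visit 9.
      At 9: go left to 2.
        Visit 2.
        At 2: no left child.
        At 2: go right to 20.
          20 is a leaf — visit 20.
      At 9: no right child.
    At 38: no right child.
  At 30: go right to 15.
    15 is a leaf — visit 15.
At 13: go right to 24.
  Visit 24.
  At 24: go left to 28.
    Visit 28.
    At 28: no left child.
    At 28: go right to 10.
      10 is a leaf — visit 10.
  At 24: go right to 29.
    Visit 29.
    At 29: no left child.
    At 29: go right to 23.
      Visit 23.
      At 23: go left to 4.
        Visit 4.
        At 4: go left to 18.
          18 is a leaf — visit 18.
        At 4: go right to 39.
          39 is a leaf — visit 39.
      At 23: go right to 6.
        6 is a leaf — visit 6.
Full pre-order sequence: 13, 30, 38, 9, 2, 20, 15, 24, 28, 10, 29, 23, 4, 18, 39, 6.

5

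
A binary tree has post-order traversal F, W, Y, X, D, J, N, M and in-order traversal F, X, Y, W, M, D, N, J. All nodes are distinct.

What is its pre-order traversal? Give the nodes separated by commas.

M, X, F, Y, W, N, D, J

The last element of post-order is the root; it splits in-order into left and right subtrees.
Root M: left subtree has 4 nodes {F, X, Y, W}, right has 3 {D, N, J}.
  Root X: left subtree has 1 node {F}, right has 2 {Y, W}.
    Root Y: left subtree has 0 nodes { }, right has 1 {W}.
  Root N: left subtree has 1 node {D}, right has 1 {J}.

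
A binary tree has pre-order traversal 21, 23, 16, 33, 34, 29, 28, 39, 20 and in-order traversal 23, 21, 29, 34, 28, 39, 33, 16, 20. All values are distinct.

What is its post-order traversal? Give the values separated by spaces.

23 29 39 28 34 33 20 16 21

The first element of pre-order is the root; it splits in-order into left and right subtrees.
Root 21: left subtree has 1 node {23}, right has 7 {29, 34, 28, 39, 33, 16, 20}.
  Root 16: left subtree has 5 nodes {29, 34, 28, 39, 33}, right has 1 {20}.
    Root 33: left subtree has 4 nodes {29, 34, 28, 39}, right has 0 { }.
      Root 34: left subtree has 1 node {29}, right has 2 {28, 39}.
        Root 28: left subtree has 0 nodes { }, right has 1 {39}.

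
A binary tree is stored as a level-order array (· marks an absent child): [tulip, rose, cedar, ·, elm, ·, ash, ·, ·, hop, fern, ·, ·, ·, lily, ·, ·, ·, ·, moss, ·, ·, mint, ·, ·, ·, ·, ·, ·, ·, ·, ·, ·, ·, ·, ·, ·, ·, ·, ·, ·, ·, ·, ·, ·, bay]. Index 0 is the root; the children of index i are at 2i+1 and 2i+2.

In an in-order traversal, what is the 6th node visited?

bay

In-order visits the left subtree, then the node, then the right subtree.
At tulip: go left to rose.
  At rose: no left child.
  Visit rose.
  At rose: go right to elm.
    At elm: go left to hop.
      At hop: go left to moss.
        moss is a leaf — visit moss.
      Visit hop.
      At hop: no right child.
    Visit elm.
    At elm: go right to fern.
      At fern: no left child.
      Visit fern.
      At fern: go right to mint.
        At mint: go left to bay.
          bay is a leaf — visit bay.
        Visit mint.
        At mint: no right child.
Visit tulip.
At tulip: go right to cedar.
  At cedar: no left child.
  Visit cedar.
  At cedar: go right to ash.
    At ash: no left child.
    Visit ash.
    At ash: go right to lily.
      lily is a leaf — visit lily.
Full in-order sequence: rose, moss, hop, elm, fern, bay, mint, tulip, cedar, ash, lily.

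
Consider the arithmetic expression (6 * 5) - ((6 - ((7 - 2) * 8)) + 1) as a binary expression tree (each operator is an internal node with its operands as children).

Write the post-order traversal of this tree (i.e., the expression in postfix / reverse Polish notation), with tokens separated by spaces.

Post-order on an expression tree gives postfix notation: for each operator, emit left operand, right operand, then the operator.

6 5 * 6 7 2 - 8 * - 1 + -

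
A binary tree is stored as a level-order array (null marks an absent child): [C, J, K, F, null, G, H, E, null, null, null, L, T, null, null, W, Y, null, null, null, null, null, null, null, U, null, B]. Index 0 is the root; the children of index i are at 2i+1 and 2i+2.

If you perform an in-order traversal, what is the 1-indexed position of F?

4

In-order visits the left subtree, then the node, then the right subtree.
At C: go left to J.
  At J: go left to F.
    At F: go left to E.
      At E: go left to W.
        W is a leaf — visit W.
      Visit E.
      At E: go right to Y.
        Y is a leaf — visit Y.
    Visit F.
    At F: no right child.
  Visit J.
  At J: no right child.
Visit C.
At C: go right to K.
  At K: go left to G.
    At G: go left to L.
      At L: no left child.
      Visit L.
      At L: go right to U.
        U is a leaf — visit U.
    Visit G.
    At G: go right to T.
      At T: no left child.
      Visit T.
      At T: go right to B.
        B is a leaf — visit B.
  Visit K.
  At K: go right to H.
    H is a leaf — visit H.
Full in-order sequence: W, E, Y, F, J, C, L, U, G, T, B, K, H.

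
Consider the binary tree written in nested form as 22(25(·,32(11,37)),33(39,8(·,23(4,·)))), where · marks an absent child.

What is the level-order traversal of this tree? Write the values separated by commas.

Level-order visits nodes level by level from the root, left to right within each level.
Level 0: 22
Level 1: 25, 33
Level 2: 32, 39, 8
Level 3: 11, 37, 23
Level 4: 4

22, 25, 33, 32, 39, 8, 11, 37, 23, 4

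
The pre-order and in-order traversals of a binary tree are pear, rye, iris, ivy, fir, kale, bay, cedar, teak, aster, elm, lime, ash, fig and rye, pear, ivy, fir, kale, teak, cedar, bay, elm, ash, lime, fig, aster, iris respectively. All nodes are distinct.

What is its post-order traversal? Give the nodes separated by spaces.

rye teak cedar ash fig lime elm aster bay kale fir ivy iris pear

The first element of pre-order is the root; it splits in-order into left and right subtrees.
Root pear: left subtree has 1 node {rye}, right has 12 {ivy, fir, kale, teak, cedar, bay, elm, ash, lime, fig, aster, iris}.
  Root iris: left subtree has 11 nodes {ivy, fir, kale, teak, cedar, bay, elm, ash, lime, fig, aster}, right has 0 { }.
    Root ivy: left subtree has 0 nodes { }, right has 10 {fir, kale, teak, cedar, bay, elm, ash, lime, fig, aster}.
      Root fir: left subtree has 0 nodes { }, right has 9 {kale, teak, cedar, bay, elm, ash, lime, fig, aster}.
        Root kale: left subtree has 0 nodes { }, right has 8 {teak, cedar, bay, elm, ash, lime, fig, aster}.
          Root bay: left subtree has 2 nodes {teak, cedar}, right has 5 {elm, ash, lime, fig, aster}.
            Root cedar: left subtree has 1 node {teak}, right has 0 { }.
            Root aster: left subtree has 4 nodes {elm, ash, lime, fig}, right has 0 { }.
              Root elm: left subtree has 0 nodes { }, right has 3 {ash, lime, fig}.
                Root lime: left subtree has 1 node {ash}, right has 1 {fig}.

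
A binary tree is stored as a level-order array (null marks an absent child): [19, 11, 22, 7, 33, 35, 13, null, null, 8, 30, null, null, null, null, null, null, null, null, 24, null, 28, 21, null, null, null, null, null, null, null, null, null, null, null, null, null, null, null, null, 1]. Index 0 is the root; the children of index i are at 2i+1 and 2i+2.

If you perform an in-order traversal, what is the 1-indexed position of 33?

In-order visits the left subtree, then the node, then the right subtree.
At 19: go left to 11.
  At 11: go left to 7.
    7 is a leaf — visit 7.
  Visit 11.
  At 11: go right to 33.
    At 33: go left to 8.
      At 8: go left to 24.
        At 24: go left to 1.
          1 is a leaf — visit 1.
        Visit 24.
        At 24: no right child.
      Visit 8.
      At 8: no right child.
    Visit 33.
    At 33: go right to 30.
      At 30: go left to 28.
        28 is a leaf — visit 28.
      Visit 30.
      At 30: go right to 21.
        21 is a leaf — visit 21.
Visit 19.
At 19: go right to 22.
  At 22: go left to 35.
    35 is a leaf — visit 35.
  Visit 22.
  At 22: go right to 13.
    13 is a leaf — visit 13.
Full in-order sequence: 7, 11, 1, 24, 8, 33, 28, 30, 21, 19, 35, 22, 13.

6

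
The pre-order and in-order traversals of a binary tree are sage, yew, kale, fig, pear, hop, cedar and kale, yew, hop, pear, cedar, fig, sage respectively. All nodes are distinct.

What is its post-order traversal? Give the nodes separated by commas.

The first element of pre-order is the root; it splits in-order into left and right subtrees.
Root sage: left subtree has 6 nodes {kale, yew, hop, pear, cedar, fig}, right has 0 { }.
  Root yew: left subtree has 1 node {kale}, right has 4 {hop, pear, cedar, fig}.
    Root fig: left subtree has 3 nodes {hop, pear, cedar}, right has 0 { }.
      Root pear: left subtree has 1 node {hop}, right has 1 {cedar}.

kale, hop, cedar, pear, fig, yew, sage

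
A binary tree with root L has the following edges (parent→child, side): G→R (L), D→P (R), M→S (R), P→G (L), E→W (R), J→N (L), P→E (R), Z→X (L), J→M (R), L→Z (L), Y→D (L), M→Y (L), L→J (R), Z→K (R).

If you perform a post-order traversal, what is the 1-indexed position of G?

6

Post-order visits the left subtree, then the right subtree, then the node.
At L: go left to Z.
  At Z: go left to X.
    X is a leaf — visit X.
  At Z: go right to K.
    K is a leaf — visit K.
  Visit Z.
At L: go right to J.
  At J: go left to N.
    N is a leaf — visit N.
  At J: go right to M.
    At M: go left to Y.
      At Y: go left to D.
        At D: no left child.
        At D: go right to P.
          At P: go left to G.
            At G: go left to R.
              R is a leaf — visit R.
            At G: no right child.
            Visit G.
          At P: go right to E.
            At E: no left child.
            At E: go right to W.
              W is a leaf — visit W.
            Visit E.
          Visit P.
        Visit D.
      At Y: no right child.
      Visit Y.
    At M: go right to S.
      S is a leaf — visit S.
    Visit M.
  Visit J.
Visit L.
Full post-order sequence: X, K, Z, N, R, G, W, E, P, D, Y, S, M, J, L.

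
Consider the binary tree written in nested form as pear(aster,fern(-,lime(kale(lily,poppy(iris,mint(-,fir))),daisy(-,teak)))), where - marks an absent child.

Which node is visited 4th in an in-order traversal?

lily

In-order visits the left subtree, then the node, then the right subtree.
At pear: go left to aster.
  aster is a leaf — visit aster.
Visit pear.
At pear: go right to fern.
  At fern: no left child.
  Visit fern.
  At fern: go right to lime.
    At lime: go left to kale.
      At kale: go left to lily.
        lily is a leaf — visit lily.
      Visit kale.
      At kale: go right to poppy.
        At poppy: go left to iris.
          iris is a leaf — visit iris.
        Visit poppy.
        At poppy: go right to mint.
          At mint: no left child.
          Visit mint.
          At mint: go right to fir.
            fir is a leaf — visit fir.
    Visit lime.
    At lime: go right to daisy.
      At daisy: no left child.
      Visit daisy.
      At daisy: go right to teak.
        teak is a leaf — visit teak.
Full in-order sequence: aster, pear, fern, lily, kale, iris, poppy, mint, fir, lime, daisy, teak.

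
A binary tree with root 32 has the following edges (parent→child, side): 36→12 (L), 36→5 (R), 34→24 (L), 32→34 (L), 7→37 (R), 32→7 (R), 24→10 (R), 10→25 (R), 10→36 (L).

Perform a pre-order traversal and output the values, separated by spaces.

32 34 24 10 36 12 5 25 7 37

Pre-order visits the node, then its left subtree, then its right subtree.
Visit 32.
At 32: go left to 34.
  Visit 34.
  At 34: go left to 24.
    Visit 24.
    At 24: no left child.
    At 24: go right to 10.
      Visit 10.
      At 10: go left to 36.
        Visit 36.
        At 36: go left to 12.
          12 is a leaf — visit 12.
        At 36: go right to 5.
          5 is a leaf — visit 5.
      At 10: go right to 25.
        25 is a leaf — visit 25.
  At 34: no right child.
At 32: go right to 7.
  Visit 7.
  At 7: no left child.
  At 7: go right to 37.
    37 is a leaf — visit 37.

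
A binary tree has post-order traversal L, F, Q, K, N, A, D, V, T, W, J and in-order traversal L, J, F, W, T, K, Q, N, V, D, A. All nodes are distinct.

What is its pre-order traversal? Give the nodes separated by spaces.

J L W F T V N K Q D A

The last element of post-order is the root; it splits in-order into left and right subtrees.
Root J: left subtree has 1 node {L}, right has 9 {F, W, T, K, Q, N, V, D, A}.
  Root W: left subtree has 1 node {F}, right has 7 {T, K, Q, N, V, D, A}.
    Root T: left subtree has 0 nodes { }, right has 6 {K, Q, N, V, D, A}.
      Root V: left subtree has 3 nodes {K, Q, N}, right has 2 {D, A}.
        Root N: left subtree has 2 nodes {K, Q}, right has 0 { }.
          Root K: left subtree has 0 nodes { }, right has 1 {Q}.
        Root D: left subtree has 0 nodes { }, right has 1 {A}.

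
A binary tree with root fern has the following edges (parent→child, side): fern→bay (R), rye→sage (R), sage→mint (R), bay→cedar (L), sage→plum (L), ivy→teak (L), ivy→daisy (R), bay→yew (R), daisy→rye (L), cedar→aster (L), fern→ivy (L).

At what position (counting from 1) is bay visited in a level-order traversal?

3

Level-order visits nodes level by level from the root, left to right within each level.
Level 0: fern
Level 1: ivy, bay
Level 2: teak, daisy, cedar, yew
Level 3: rye, aster
Level 4: sage
Level 5: plum, mint
Full level-order sequence: fern, ivy, bay, teak, daisy, cedar, yew, rye, aster, sage, plum, mint.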